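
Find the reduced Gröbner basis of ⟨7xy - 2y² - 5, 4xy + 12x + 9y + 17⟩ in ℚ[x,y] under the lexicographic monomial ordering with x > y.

f_1 = 7xy - 2y² - 5, LT = xy.
f_2 = 4xy + 12x + 9y + 17, LT = xy.

S(f_1,f_2): lcm = xy. S = -3x - 2/7y² - 9/4y - 139/28.
  reduce S modulo (f_1, f_2):
  remainder -3x - 2/7y² - 9/4y - 139/28 ≠ 0; add g_3 = -3x - 2/7y² - 9/4y - 139/28 to the basis.

S(f_1,g_3): lcm = xy. S = -2/21y³ - 29/28y² - 139/84y - 5/7.
  reduce S modulo (f_1, f_2, g_3):
  remainder -2/21y³ - 29/28y² - 139/84y - 5/7 ≠ 0; add g_4 = -2/21y³ - 29/28y² - 139/84y - 5/7 to the basis.

The other S-polynomials (S(f_2,g_3), S(f_1,g_4), S(f_2,g_4), S(g_3,g_4)) all reduce to 0 modulo the current basis, so we have a Gröbner basis.
Inter-reduce: drop elements whose leading term is divisible by another's, tail-reduce, and make monic.

G = {x + 2/21y² + ¾y + 139/84, y³ + 87/8y² + 139/8y + 15/2}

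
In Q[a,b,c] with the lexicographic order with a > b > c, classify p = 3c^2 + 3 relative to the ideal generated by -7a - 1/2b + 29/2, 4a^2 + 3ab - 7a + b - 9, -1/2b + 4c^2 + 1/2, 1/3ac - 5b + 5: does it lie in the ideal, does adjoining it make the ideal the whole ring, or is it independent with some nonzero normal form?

First compute the reduced Gröbner basis of I by Buchberger's algorithm.
f_1 = -7a - 1/2b + 29/2, LT = a.
f_2 = 4a^2 + 3ab - 7a + b - 9, LT = a^2.
f_3 = -1/2b + 4c^2 + 1/2, LT = b.
f_4 = 1/3ac - 5b + 5, LT = ac.

S(f_1,f_2): lcm = a^2. S = -19/28ab - 9/28a - 1/4b + 9/4.
  leading term ab: subtract (19/196b)·f_1 from -19/28ab - 9/28a - 1/4b + 9/4 → -9/28a + 19/392b^2 - 649/392b + 9/4
  leading term a: subtract (9/196)·f_1 from -9/28a + 19/392b^2 - 649/392b + 9/4 → 19/392b^2 - 80/49b + 621/392
  leading term b^2: subtract (-19/196b)·f_3 from 19/392b^2 - 80/49b + 621/392 → 19/49bc^2 - 621/392b + 621/392
  leading term bc^2: subtract (-38/49c^2)·f_3 from 19/49bc^2 - 621/392b + 621/392 → -621/392b + 152/49c^4 + 19/49c^2 + 621/392
  leading term b: subtract (621/196)·f_3 from -621/392b + 152/49c^4 + 19/49c^2 + 621/392 → 152/49c^4 - 86/7c^2
  leading term c^4: no divisor's leading term divides it; move 152/49c^4 to the remainder.
  leading term c^2: no divisor's leading term divides it; move -86/7c^2 to the remainder.
  remainder 152/49c^4 - 86/7c^2 ≠ 0; add h_5 = 152/49c^4 - 86/7c^2 to the basis.

S(f_1,f_4): lcm = ac. S = 1/14bc + 15b - 29/14c - 15.
  leading term bc: subtract (-1/7c)·f_3 from 1/14bc + 15b - 29/14c - 15 → 15b + 4/7c^3 - 2c - 15
  leading term b: subtract (-30)·f_3 from 15b + 4/7c^3 - 2c - 15 → 4/7c^3 + 120c^2 - 2c
  leading term c^3: no divisor's leading term divides it; move 4/7c^3 to the remainder.
  leading term c^2: no divisor's leading term divides it; move 120c^2 to the remainder.
  leading term c: no divisor's leading term divides it; move -2c to the remainder.
  remainder 4/7c^3 + 120c^2 - 2c ≠ 0; add h_6 = 4/7c^3 + 120c^2 - 2c to the basis.

S(f_2,f_4): lcm = a^2c. S = 3/4abc + 15ab - 7/4ac - 15a + 1/4bc - 9/4c.
  leading term abc: subtract (-3/28bc)·f_1 from 3/4abc + 15ab - 7/4ac - 15a + 1/4bc - 9/4c → 15ab - 7/4ac - 15a - 3/56b^2c + 101/56bc - 9/4c
  leading term ab: subtract (-15/7b)·f_1 from 15ab - 7/4ac - 15a - 3/56b^2c + 101/56bc - 9/4c → -7/4ac - 15a - 3/56b^2c - 15/14b^2 + 101/56bc + 435/14b - 9/4c
  leading term ac: subtract (1/4c)·f_1 from -7/4ac - 15a - 3/56b^2c - 15/14b^2 + 101/56bc + 435/14b - 9/4c → -15a - 3/56b^2c - 15/14b^2 + 27/14bc + 435/14b - 47/8c
  leading term a: subtract (15/7)·f_1 from -15a - 3/56b^2c - 15/14b^2 + 27/14bc + 435/14b - 47/8c → -3/56b^2c - 15/14b^2 + 27/14bc + 225/7b - 47/8c - 435/14
  leading term b^2c: subtract (3/28bc)·f_3 from -3/56b^2c - 15/14b^2 + 27/14bc + 225/7b - 47/8c - 435/14 → -15/14b^2 - 3/7bc^3 + 15/8bc + 225/7b - 47/8c - 435/14
  leading term b^2: subtract (15/7b)·f_3 from -15/14b^2 - 3/7bc^3 + 15/8bc + 225/7b - 47/8c - 435/14 → -3/7bc^3 - 60/7bc^2 + 15/8bc + 435/14b - 47/8c - 435/14
  leading term bc^3: subtract (6/7c^3)·f_3 from -3/7bc^3 - 60/7bc^2 + 15/8bc + 435/14b - 47/8c - 435/14 → -60/7bc^2 + 15/8bc + 435/14b - 24/7c^5 - 3/7c^3 - 47/8c - 435/14
  leading term bc^2: subtract (120/7c^2)·f_3 from -60/7bc^2 + 15/8bc + 435/14b - 24/7c^5 - 3/7c^3 - 47/8c - 435/14 → 15/8bc + 435/14b - 24/7c^5 - 480/7c^4 - 3/7c^3 - 60/7c^2 - 47/8c - 435/14
  leading term bc: subtract (-15/4c)·f_3 from 15/8bc + 435/14b - 24/7c^5 - 480/7c^4 - 3/7c^3 - 60/7c^2 - 47/8c - 435/14 → 435/14b - 24/7c^5 - 480/7c^4 + 102/7c^3 - 60/7c^2 - 4c - 435/14
  leading term b: subtract (-435/7)·f_3 from 435/14b - 24/7c^5 - 480/7c^4 + 102/7c^3 - 60/7c^2 - 4c - 435/14 → -24/7c^5 - 480/7c^4 + 102/7c^3 + 240c^2 - 4c
  leading term c^5: subtract (-21/19c)·h_5 from -24/7c^5 - 480/7c^4 + 102/7c^3 + 240c^2 - 4c → -480/7c^4 + 132/133c^3 + 240c^2 - 4c
  leading term c^4: subtract (-420/19)·h_5 from -480/7c^4 + 132/133c^3 + 240c^2 - 4c → 132/133c^3 - 600/19c^2 - 4c
  leading term c^3: subtract (33/19)·h_6 from 132/133c^3 - 600/19c^2 - 4c → -240c^2 - 10/19c
  leading term c^2: no divisor's leading term divides it; move -240c^2 to the remainder.
  leading term c: no divisor's leading term divides it; move -10/19c to the remainder.
  remainder -240c^2 - 10/19c ≠ 0; add h_7 = -240c^2 - 10/19c to the basis.

S(f_4,h_5): lcm = ac^4. S = 301/76ac^2 - 15bc^3 + 15c^3.
  leading term ac^2: subtract (-43/76c^2)·f_1 from 301/76ac^2 - 15bc^3 + 15c^3 → -15bc^3 - 43/152bc^2 + 15c^3 + 1247/152c^2
  leading term bc^3: subtract (30c^3)·f_3 from -15bc^3 - 43/152bc^2 + 15c^3 + 1247/152c^2 → -43/152bc^2 - 120c^5 + 1247/152c^2
  leading term bc^2: subtract (43/76c^2)·f_3 from -43/152bc^2 - 120c^5 + 1247/152c^2 → -120c^5 - 43/19c^4 + 301/38c^2
  leading term c^5: subtract (-735/19c)·h_5 from -120c^5 - 43/19c^4 + 301/38c^2 → -43/19c^4 - 9030/19c^3 + 301/38c^2
  leading term c^4: subtract (-2107/2888)·h_5 from -43/19c^4 - 9030/19c^3 + 301/38c^2 → -9030/19c^3 - 1505/1444c^2
  leading term c^3: subtract (-31605/38)·h_6 from -9030/19c^3 - 1505/1444c^2 → 144117295/1444c^2 - 31605/19c
  leading term c^2: subtract (-28823459/69312)·h_7 from 144117295/1444c^2 - 31605/19c → -1239420175/658464c
  leading term c: no divisor's leading term divides it; move -1239420175/658464c to the remainder.
  remainder -1239420175/658464c ≠ 0; add h_8 = -1239420175/658464c to the basis.

The other S-polynomials (S(f_1,f_3), S(f_2,f_3), S(f_3,f_4), S(f_1,h_5), S(f_2,h_5), S(f_3,h_5), S(f_1,h_6), S(f_2,h_6), S(f_3,h_6), S(f_4,h_6), S(h_5,h_6), S(f_1,h_7), S(f_2,h_7), S(f_3,h_7), S(f_4,h_7), S(h_5,h_7), S(h_6,h_7), S(f_1,h_8), S(f_2,h_8), S(f_3,h_8), S(f_4,h_8), S(h_5,h_8), S(h_6,h_8), S(h_7,h_8)) all reduce to 0 modulo the current basis, so we have a Gröbner basis.
Inter-reduce: drop elements whose leading term is divisible by another's, tail-reduce, and make monic.
Reduced Gröbner basis: {a - 2, b - 1, c}.
Label its elements g_1 = a - 2, g_2 = b - 1, g_3 = c.

Reduce p = 3c^2 + 3 modulo G:
  leading term c^2: subtract (3c)·g_3 from 3c^2 + 3 → 3
  leading term 1: no divisor's leading term divides it; move 3 to the remainder.
  normal form = 3.
The normal form is nonzero, so p ∉ I. Since p minus its normal form lies in I, I + (p) = I + (r) where r = 3; decide whether this ideal is the whole ring.
Here r = 3 is a nonzero constant, hence a unit: 1 ∈ I + (p), the Gröbner basis of I + (p) is {1}, and the enlarged system has no common solution — adjoining p is inconsistent.

Adjoining 3c^2 + 3 makes the ideal the whole ring: the system is inconsistent.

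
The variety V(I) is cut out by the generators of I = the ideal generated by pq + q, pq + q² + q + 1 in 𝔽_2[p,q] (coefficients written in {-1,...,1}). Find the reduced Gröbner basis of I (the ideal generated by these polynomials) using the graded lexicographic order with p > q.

G = {q² + 1, p + 1}

f_1 = pq + q, LT = pq.
f_2 = pq + q² + q + 1, LT = pq.

S(f_1,f_2): lcm = pq. S = q² + 1.
  leading term q²: no divisor's leading term divides it; move q² to the remainder.
  leading term 1: no divisor's leading term divides it; move 1 to the remainder.
  remainder q² + 1 ≠ 0; add g_3 = q² + 1 to the basis.

S(f_1,g_3): lcm = pq². S = q² + p.
  leading term q²: subtract (1)·g_3 from q² + p → p + 1
  leading term p: no divisor's leading term divides it; move p to the remainder.
  leading term 1: no divisor's leading term divides it; move 1 to the remainder.
  remainder p + 1 ≠ 0; add g_4 = p + 1 to the basis.

S(f_2,g_3): lcm = pq². S = q³ + q² + p + q.
  leading term q³: subtract (q)·g_3 from q³ + q² + p + q → q² + p
  leading term q²: subtract (1)·g_3 from q² + p → p + 1
  leading term p: subtract (1)·g_4 from p + 1 → 0
  remainder 0.

S(f_1,g_4): lcm = pq. S = 0.
  remainder 0.

S(f_2,g_4): lcm = pq. S = q² + 1.
  leading term q²: subtract (1)·g_3 from q² + 1 → 0
  remainder 0.

S(g_3,g_4): leading monomials are coprime, so the S-polynomial reduces to 0 (Buchberger's first criterion).
Every S-polynomial of the final basis reduces to 0, so we have a Gröbner basis.
Inter-reduce: drop elements whose leading term is divisible by another's, tail-reduce, and make monic.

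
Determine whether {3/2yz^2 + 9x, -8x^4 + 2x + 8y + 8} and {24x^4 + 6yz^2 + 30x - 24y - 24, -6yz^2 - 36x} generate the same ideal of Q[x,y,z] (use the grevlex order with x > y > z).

Equality of ideals is decidable: compute both reduced Gröbner bases (unique for the ordering) and check whether they agree.
Buchberger on the first generating set:
f_1 = 3/2yz^2 + 9x, LT = yz^2.
f_2 = -8x^4 + 2x + 8y + 8, LT = x^4.

S(f_1,f_2): leading monomials are coprime, so the S-polynomial reduces to 0 (Buchberger's first criterion).
Every S-polynomial of the final basis reduces to 0, so we have a Gröbner basis.
Inter-reduce: drop elements whose leading term is divisible by another's, tail-reduce, and make monic.
Reduced Gröbner basis: {x^4 - 1/4x - y - 1, yz^2 + 6x}.

Buchberger on the second generating set:
h_1 = 24x^4 + 6yz^2 + 30x - 24y - 24, LT = x^4.
h_2 = -6yz^2 - 36x, LT = yz^2.

S(h_1,h_2): leading monomials are coprime, so the S-polynomial reduces to 0 (Buchberger's first criterion).
Every S-polynomial of the final basis reduces to 0, so we have a Gröbner basis.
Inter-reduce: drop elements whose leading term is divisible by another's, tail-reduce, and make monic.
Reduced Gröbner basis: {x^4 - 1/4x - y - 1, yz^2 + 6x}.

The two bases agree; hence the ideals are identical.

Yes, the ideals are equal.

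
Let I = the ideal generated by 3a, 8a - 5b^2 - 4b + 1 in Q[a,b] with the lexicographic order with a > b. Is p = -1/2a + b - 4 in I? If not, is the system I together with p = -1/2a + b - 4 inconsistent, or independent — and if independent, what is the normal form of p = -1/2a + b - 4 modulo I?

Adjoining -1/2a + b - 4 makes the ideal the whole ring: the system is inconsistent.

First compute the reduced Gröbner basis of I by Buchberger's algorithm.
f_1 = 3a, LT = a.
f_2 = 8a - 5b^2 - 4b + 1, LT = a.

S(f_1,f_2): lcm = a. S = 5/8b^2 + 1/2b - 1/8.
  reduce S modulo (f_1, f_2):
  remainder 5/8b^2 + 1/2b - 1/8 ≠ 0; add h_3 = 5/8b^2 + 1/2b - 1/8 to the basis.

The other S-polynomials (S(f_1,h_3), S(f_2,h_3)) all reduce to 0 modulo the current basis, so we have a Gröbner basis.
Inter-reduce: drop elements whose leading term is divisible by another's, tail-reduce, and make monic.
Reduced Gröbner basis: {a, b^2 + 4/5b - 1/5}.
Label its elements g_1 = a, g_2 = b^2 + 4/5b - 1/5.

Reduce p = -1/2a + b - 4 modulo G:
  leading term a: subtract (-1/2)·g_1 from -1/2a + b - 4 → b - 4
  leading term b: no divisor's leading term divides it; move b to the remainder.
  leading term 1: no divisor's leading term divides it; move -4 to the remainder.
  normal form = b - 4.
The normal form is nonzero, so p ∉ I. Since p minus its normal form lies in I, I + (p) = I + (r) where r = b - 4; decide whether this ideal is the whole ring.
Run Buchberger on G together with r (pairs among the g_i already reduce to 0 since G is a Gröbner basis):
g_1 = a, LT = a.
g_2 = b^2 + 4/5b - 1/5, LT = b^2.
r = b - 4, LT = b.

S(g_2,r): lcm = b^2. S = 24/5b - 1/5.
  reduce S modulo (g_1, g_2, r):
  remainder 19 ≠ 0; add m_4 = 19 to the basis.

The other S-polynomials (S(g_1,g_2), S(g_1,r), S(g_1,m_4), S(g_2,m_4), S(r,m_4)) all reduce to 0 modulo the current basis, so we have a Gröbner basis.
Inter-reduce: drop elements whose leading term is divisible by another's, tail-reduce, and make monic.
Reduced Gröbner basis: {1}.
The reduced Gröbner basis of I + (p) is {1}: the ideal is the whole ring, so the enlarged system has no common solution — adjoining p is inconsistent.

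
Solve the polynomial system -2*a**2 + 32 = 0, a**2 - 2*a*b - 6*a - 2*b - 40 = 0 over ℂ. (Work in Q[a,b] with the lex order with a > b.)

{(4, -24/5), (-4, 0)}

Compute a lex Gröbner basis by Buchberger's algorithm.
f_1 = -2*a**2 + 32, LT = a**2.
f_2 = a**2 - 2*a*b - 6*a - 2*b - 40, LT = a**2.

S(f_1,f_2): lcm = a**2. S = 2*a*b + 6*a + 2*b + 24.
  leading term a*b: no divisor's leading term divides it; move 2*a*b to the remainder.
  leading term a: no divisor's leading term divides it; move 6*a to the remainder.
  leading term b: no divisor's leading term divides it; move 2*b to the remainder.
  leading term 1: no divisor's leading term divides it; move 24 to the remainder.
  remainder 2*a*b + 6*a + 2*b + 24 ≠ 0; add h_3 = 2*a*b + 6*a + 2*b + 24 to the basis.

S(f_1,h_3): lcm = a**2*b. S = -3*a**2 - a*b - 12*a - 16*b.
  leading term a**2: subtract (3/2)·f_1 from -3*a**2 - a*b - 12*a - 16*b → -a*b - 12*a - 16*b - 48
  leading term a*b: subtract (-1/2)·h_3 from -a*b - 12*a - 16*b - 48 → -9*a - 15*b - 36
  leading term a: no divisor's leading term divides it; move -9*a to the remainder.
  leading term b: no divisor's leading term divides it; move -15*b to the remainder.
  leading term 1: no divisor's leading term divides it; move -36 to the remainder.
  remainder -9*a - 15*b - 36 ≠ 0; add h_4 = -9*a - 15*b - 36 to the basis.

S(f_2,h_3): lcm = a**2*b. S = -3*a**2 - 2*a*b**2 - 7*a*b - 12*a - 2*b**2 - 40*b.
  leading term a**2: subtract (3/2)·f_1 from -3*a**2 - 2*a*b**2 - 7*a*b - 12*a - 2*b**2 - 40*b → -2*a*b**2 - 7*a*b - 12*a - 2*b**2 - 40*b - 48
  leading term a*b**2: subtract (-b)·h_3 from -2*a*b**2 - 7*a*b - 12*a - 2*b**2 - 40*b - 48 → -a*b - 12*a - 16*b - 48
  leading term a*b: subtract (-1/2)·h_3 from -a*b - 12*a - 16*b - 48 → -9*a - 15*b - 36
  leading term a: subtract (1)·h_4 from -9*a - 15*b - 36 → 0
  remainder 0.

S(f_1,h_4): lcm = a**2. S = -5/3*a*b - 4*a - 16.
  leading term a*b: subtract (-5/6)·h_3 from -5/3*a*b - 4*a - 16 → a + 5/3*b + 4
  leading term a: subtract (-1/9)·h_4 from a + 5/3*b + 4 → 0
  remainder 0.

S(f_2,h_4): lcm = a**2. S = -11/3*a*b - 10*a - 2*b - 40.
  leading term a*b: subtract (-11/6)·h_3 from -11/3*a*b - 10*a - 2*b - 40 → a + 5/3*b + 4
  leading term a: subtract (-1/9)·h_4 from a + 5/3*b + 4 → 0
  remainder 0.

S(h_3,h_4): lcm = a*b. S = 3*a - 5/3*b**2 - 3*b + 12.
  leading term a: subtract (-1/3)·h_4 from 3*a - 5/3*b**2 - 3*b + 12 → -5/3*b**2 - 8*b
  leading term b**2: no divisor's leading term divides it; move -5/3*b**2 to the remainder.
  leading term b: no divisor's leading term divides it; move -8*b to the remainder.
  remainder -5/3*b**2 - 8*b ≠ 0; add h_5 = -5/3*b**2 - 8*b to the basis.

S(f_1,h_5): leading monomials are coprime, so the S-polynomial reduces to 0 (Buchberger's first criterion).
S(f_2,h_5): leading monomials are coprime, so the S-polynomial reduces to 0 (Buchberger's first criterion).
S(h_3,h_5): lcm = a*b**2. S = -9/5*a*b + b**2 + 12*b.
  leading term a*b: subtract (-9/10)·h_3 from -9/5*a*b + b**2 + 12*b → 27/5*a + b**2 + 69/5*b + 108/5
  leading term a: subtract (-3/5)·h_4 from 27/5*a + b**2 + 69/5*b + 108/5 → b**2 + 24/5*b
  leading term b**2: subtract (-3/5)·h_5 from b**2 + 24/5*b → 0
  remainder 0.

S(h_4,h_5): leading monomials are coprime, so the S-polynomial reduces to 0 (Buchberger's first criterion).
Every S-polynomial of the final basis reduces to 0, so we have a Gröbner basis.
Inter-reduce: drop elements whose leading term is divisible by another's, tail-reduce, and make monic.
Reduced Gröbner basis: {a + 5/3*b + 4, b**2 + 24/5*b}.

From the last basis element, b**2 + 24/5*b = 0, so b takes values in {-24/5, 0}. Each choice, substituted upward through the basis, yields the corresponding point(s) of the solution set.
  b = -24/5: the earlier basis element becomes a - 4 = 0, giving a = 4 — point (4, -24/5).
  b = 0: the earlier basis element becomes a + 4 = 0, giving a = -4 — point (-4, 0).
Each listed point satisfies every original equation (direct substitution).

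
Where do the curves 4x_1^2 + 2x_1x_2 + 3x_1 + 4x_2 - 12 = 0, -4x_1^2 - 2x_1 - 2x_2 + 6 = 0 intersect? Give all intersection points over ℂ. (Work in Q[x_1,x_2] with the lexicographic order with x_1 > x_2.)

{(0, 3), (-3/4 + sqrt(29)/4, -1 + sqrt(29)/2), (-sqrt(29)/4 - 3/4, -sqrt(29)/2 - 1)}

Compute a lex Gröbner basis by Buchberger's algorithm.
f_1 = 4x_1^2 + 2x_1x_2 + 3x_1 + 4x_2 - 12, LT = x_1^2.
f_2 = -4x_1^2 - 2x_1 - 2x_2 + 6, LT = x_1^2.

S(f_1,f_2): lcm = x_1^2. S = 1/2x_1x_2 + 1/4x_1 + 1/2x_2 - 3/2.
  leading term x_1x_2: no divisor's leading term divides it; move 1/2x_1x_2 to the remainder.
  leading term x_1: no divisor's leading term divides it; move 1/4x_1 to the remainder.
  leading term x_2: no divisor's leading term divides it; move 1/2x_2 to the remainder.
  leading term 1: no divisor's leading term divides it; move -3/2 to the remainder.
  remainder 1/2x_1x_2 + 1/4x_1 + 1/2x_2 - 3/2 ≠ 0; add h_3 = 1/2x_1x_2 + 1/4x_1 + 1/2x_2 - 3/2 to the basis.

S(f_1,h_3): lcm = x_1^2x_2. S = -1/2x_1^2 + 1/2x_1x_2^2 - 1/4x_1x_2 + 3x_1 + x_2^2 - 3x_2.
  leading term x_1^2: subtract (-1/8)·f_1 from -1/2x_1^2 + 1/2x_1x_2^2 - 1/4x_1x_2 + 3x_1 + x_2^2 - 3x_2 → 1/2x_1x_2^2 + 27/8x_1 + x_2^2 - 5/2x_2 - 3/2
  leading term x_1x_2^2: subtract (x_2)·h_3 from 1/2x_1x_2^2 + 27/8x_1 + x_2^2 - 5/2x_2 - 3/2 → -1/4x_1x_2 + 27/8x_1 + 1/2x_2^2 - x_2 - 3/2
  leading term x_1x_2: subtract (-1/2)·h_3 from -1/4x_1x_2 + 27/8x_1 + 1/2x_2^2 - x_2 - 3/2 → 7/2x_1 + 1/2x_2^2 - 3/4x_2 - 9/4
  leading term x_1: no divisor's leading term divides it; move 7/2x_1 to the remainder.
  leading term x_2^2: no divisor's leading term divides it; move 1/2x_2^2 to the remainder.
  leading term x_2: no divisor's leading term divides it; move -3/4x_2 to the remainder.
  leading term 1: no divisor's leading term divides it; move -9/4 to the remainder.
  remainder 7/2x_1 + 1/2x_2^2 - 3/4x_2 - 9/4 ≠ 0; add h_4 = 7/2x_1 + 1/2x_2^2 - 3/4x_2 - 9/4 to the basis.

S(f_2,h_3): lcm = x_1^2x_2. S = -1/2x_1^2 - 1/2x_1x_2 + 3x_1 + 1/2x_2^2 - 3/2x_2.
  leading term x_1^2: subtract (-1/8)·f_1 from -1/2x_1^2 - 1/2x_1x_2 + 3x_1 + 1/2x_2^2 - 3/2x_2 → -1/4x_1x_2 + 27/8x_1 + 1/2x_2^2 - x_2 - 3/2
  leading term x_1x_2: subtract (-1/2)·h_3 from -1/4x_1x_2 + 27/8x_1 + 1/2x_2^2 - x_2 - 3/2 → 7/2x_1 + 1/2x_2^2 - 3/4x_2 - 9/4
  leading term x_1: subtract (1)·h_4 from 7/2x_1 + 1/2x_2^2 - 3/4x_2 - 9/4 → 0
  remainder 0.

S(f_1,h_4): lcm = x_1^2. S = -1/7x_1x_2^2 + 5/7x_1x_2 + 39/28x_1 + x_2 - 3.
  leading term x_1x_2^2: subtract (-2/7x_2)·h_3 from -1/7x_1x_2^2 + 5/7x_1x_2 + 39/28x_1 + x_2 - 3 → 11/14x_1x_2 + 39/28x_1 + 1/7x_2^2 + 4/7x_2 - 3
  leading term x_1x_2: subtract (11/7)·h_3 from 11/14x_1x_2 + 39/28x_1 + 1/7x_2^2 + 4/7x_2 - 3 → x_1 + 1/7x_2^2 - 3/14x_2 - 9/14
  leading term x_1: subtract (2/7)·h_4 from x_1 + 1/7x_2^2 - 3/14x_2 - 9/14 → 0
  remainder 0.

S(f_2,h_4): lcm = x_1^2. S = -1/7x_1x_2^2 + 3/14x_1x_2 + 8/7x_1 + 1/2x_2 - 3/2.
  leading term x_1x_2^2: subtract (-2/7x_2)·h_3 from -1/7x_1x_2^2 + 3/14x_1x_2 + 8/7x_1 + 1/2x_2 - 3/2 → 2/7x_1x_2 + 8/7x_1 + 1/7x_2^2 + 1/14x_2 - 3/2
  leading term x_1x_2: subtract (4/7)·h_3 from 2/7x_1x_2 + 8/7x_1 + 1/7x_2^2 + 1/14x_2 - 3/2 → x_1 + 1/7x_2^2 - 3/14x_2 - 9/14
  leading term x_1: subtract (2/7)·h_4 from x_1 + 1/7x_2^2 - 3/14x_2 - 9/14 → 0
  remainder 0.

S(h_3,h_4): lcm = x_1x_2. S = 1/2x_1 - 1/7x_2^3 + 3/14x_2^2 + 23/14x_2 - 3.
  leading term x_1: subtract (1/7)·h_4 from 1/2x_1 - 1/7x_2^3 + 3/14x_2^2 + 23/14x_2 - 3 → -1/7x_2^3 + 1/7x_2^2 + 7/4x_2 - 75/28
  leading term x_2^3: no divisor's leading term divides it; move -1/7x_2^3 to the remainder.
  leading term x_2^2: no divisor's leading term divides it; move 1/7x_2^2 to the remainder.
  leading term x_2: no divisor's leading term divides it; move 7/4x_2 to the remainder.
  leading term 1: no divisor's leading term divides it; move -75/28 to the remainder.
  remainder -1/7x_2^3 + 1/7x_2^2 + 7/4x_2 - 75/28 ≠ 0; add h_5 = -1/7x_2^3 + 1/7x_2^2 + 7/4x_2 - 75/28 to the basis.

S(f_1,h_5): leading monomials are coprime, so the S-polynomial reduces to 0 (Buchberger's first criterion).
S(f_2,h_5): leading monomials are coprime, so the S-polynomial reduces to 0 (Buchberger's first criterion).
S(h_3,h_5): lcm = x_1x_2^3. S = 3/2x_1x_2^2 + 49/4x_1x_2 - 75/4x_1 + x_2^3 - 3x_2^2.
  leading term x_1x_2^2: subtract (3x_2)·h_3 from 3/2x_1x_2^2 + 49/4x_1x_2 - 75/4x_1 + x_2^3 - 3x_2^2 → 23/2x_1x_2 - 75/4x_1 + x_2^3 - 9/2x_2^2 + 9/2x_2
  leading term x_1x_2: subtract (23)·h_3 from 23/2x_1x_2 - 75/4x_1 + x_2^3 - 9/2x_2^2 + 9/2x_2 → -49/2x_1 + x_2^3 - 9/2x_2^2 - 7x_2 + 69/2
  leading term x_1: subtract (-7)·h_4 from -49/2x_1 + x_2^3 - 9/2x_2^2 - 7x_2 + 69/2 → x_2^3 - x_2^2 - 49/4x_2 + 75/4
  leading term x_2^3: subtract (-7)·h_5 from x_2^3 - x_2^2 - 49/4x_2 + 75/4 → 0
  remainder 0.

S(h_4,h_5): leading monomials are coprime, so the S-polynomial reduces to 0 (Buchberger's first criterion).
Every S-polynomial of the final basis reduces to 0, so we have a Gröbner basis.
Inter-reduce: drop elements whose leading term is divisible by another's, tail-reduce, and make monic.
Reduced Gröbner basis: {x_1 + 1/7x_2^2 - 3/14x_2 - 9/14, x_2^3 - x_2^2 - 49/4x_2 + 75/4}.

A lex Gröbner basis eliminates variables successively. Here x_2^3 - x_2^2 - 49/4x_2 + 75/4 depends only on x_2, with roots {3, -1 + sqrt(29)/2, -sqrt(29)/2 - 1}; lifting each root through the earlier basis elements recovers the full solutions.
  x_2 = 3: the earlier basis element becomes x_1 = 0, giving x_1 = 0 — point (0, 3).
  x_2 = -1 + sqrt(29)/2: the earlier basis element becomes x_1 - sqrt(29)/4 + 3/4 = 0, giving x_1 = -3/4 + sqrt(29)/4 — point (-3/4 + sqrt(29)/4, -1 + sqrt(29)/2).
  x_2 = -sqrt(29)/2 - 1: the earlier basis element becomes x_1 + 3/4 + sqrt(29)/4 = 0, giving x_1 = -sqrt(29)/4 - 3/4 — point (-sqrt(29)/4 - 3/4, -sqrt(29)/2 - 1).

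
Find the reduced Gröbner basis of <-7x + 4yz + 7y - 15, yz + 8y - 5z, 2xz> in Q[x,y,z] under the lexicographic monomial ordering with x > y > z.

G = {x - \tfrac{5}{14}z^{2} - \tfrac{5}{14}z + \tfrac{15}{7}, y + \tfrac{1}{10}z^{2} - \tfrac{7}{10}z, z^{3} + z^{2} - 6z}

f_1 = -7x + 4yz + 7y - 15, LT = x.
f_2 = yz + 8y - 5z, LT = yz.
f_3 = 2xz, LT = xz.

S(f_1,f_3): lcm = xz. S = -\tfrac{4}{7}yz^{2} - yz + \tfrac{15}{7}z.
  leading term yz^{2}: subtract (-\tfrac{4}{7}z)·f_2 from -\tfrac{4}{7}yz^{2} - yz + \tfrac{15}{7}z → \tfrac{25}{7}yz - \tfrac{20}{7}z^{2} + \tfrac{15}{7}z
  leading term yz: subtract (\tfrac{25}{7})·f_2 from \tfrac{25}{7}yz - \tfrac{20}{7}z^{2} + \tfrac{15}{7}z → -\tfrac{200}{7}y - \tfrac{20}{7}z^{2} + 20z
  leading term y: no divisor's leading term divides it; move -\tfrac{200}{7}y to the remainder.
  leading term z^{2}: no divisor's leading term divides it; move -\tfrac{20}{7}z^{2} to the remainder.
  leading term z: no divisor's leading term divides it; move 20z to the remainder.
  remainder -\tfrac{200}{7}y - \tfrac{20}{7}z^{2} + 20z ≠ 0; add g_4 = -\tfrac{200}{7}y - \tfrac{20}{7}z^{2} + 20z to the basis.

S(f_2,g_4): lcm = yz. S = 8y - \tfrac{1}{10}z^{3} + \tfrac{7}{10}z^{2} - 5z.
  leading term y: subtract (-\tfrac{7}{25})·g_4 from 8y - \tfrac{1}{10}z^{3} + \tfrac{7}{10}z^{2} - 5z → -\tfrac{1}{10}z^{3} - \tfrac{1}{10}z^{2} + \tfrac{3}{5}z
  leading term z^{3}: no divisor's leading term divides it; move -\tfrac{1}{10}z^{3} to the remainder.
  leading term z^{2}: no divisor's leading term divides it; move -\tfrac{1}{10}z^{2} to the remainder.
  leading term z: no divisor's leading term divides it; move \tfrac{3}{5}z to the remainder.
  remainder -\tfrac{1}{10}z^{3} - \tfrac{1}{10}z^{2} + \tfrac{3}{5}z ≠ 0; add g_5 = -\tfrac{1}{10}z^{3} - \tfrac{1}{10}z^{2} + \tfrac{3}{5}z to the basis.

The other S-polynomials (S(f_1,f_2), S(f_2,f_3), S(f_1,g_4), S(f_3,g_4), S(f_1,g_5), S(f_2,g_5), S(f_3,g_5), S(g_4,g_5)) all reduce to 0 modulo the current basis, so we have a Gröbner basis.
Inter-reduce: drop elements whose leading term is divisible by another's, tail-reduce, and make monic.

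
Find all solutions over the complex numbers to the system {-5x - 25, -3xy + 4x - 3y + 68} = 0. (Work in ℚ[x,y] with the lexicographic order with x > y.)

{(-5, -4)}

Compute a lex Gröbner basis by Buchberger's algorithm.
f_1 = -5x - 25, LT = x.
f_2 = -3xy + 4x - 3y + 68, LT = xy.

S(f_1,f_2): lcm = xy. S = 4/3x + 4y + 68/3.
  reduce S modulo (f_1, f_2):
  remainder 4y + 16 ≠ 0; add h_3 = 4y + 16 to the basis.

The other S-polynomials (S(f_1,h_3), S(f_2,h_3)) all reduce to 0 modulo the current basis, so we have a Gröbner basis.
Inter-reduce: drop elements whose leading term is divisible by another's, tail-reduce, and make monic.
Reduced Gröbner basis: {x + 5, y + 4}.

The lex basis is triangular: the last element involves only y. Solving y + 4 = 0 gives y ∈ {-4}; substituting each value into the earlier elements determines the remaining variables.
  y = -4: the earlier basis element becomes x + 5 = 0, giving x = -5 — point (-5, -4).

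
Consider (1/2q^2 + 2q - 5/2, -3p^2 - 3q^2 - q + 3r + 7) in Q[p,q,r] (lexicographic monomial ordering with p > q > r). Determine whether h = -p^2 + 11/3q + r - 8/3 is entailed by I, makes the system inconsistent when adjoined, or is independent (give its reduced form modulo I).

First compute the reduced Gröbner basis of I by Buchberger's algorithm.
f_1 = 1/2q^2 + 2q - 5/2, LT = q^2.
f_2 = -3p^2 - 3q^2 - q + 3r + 7, LT = p^2.

The S-polynomials (S(f_1,f_2)) all reduce to 0 modulo the current basis, so we have a Gröbner basis.
Inter-reduce: drop elements whose leading term is divisible by another's, tail-reduce, and make monic.
Reduced Gröbner basis: {p^2 - 11/3q - r + 8/3, q^2 + 4q - 5}.
Label its elements g_1 = p^2 - 11/3q - r + 8/3, g_2 = q^2 + 4q - 5.

Reduce h = -p^2 + 11/3q + r - 8/3 modulo G:
  leading term p^2: subtract (-1)·g_1 from -p^2 + 11/3q + r - 8/3 → 0
  normal form = 0.
Since the normal form is 0, h ∈ I.

-p^2 + 11/3q + r - 8/3 lies in I (it reduces to 0).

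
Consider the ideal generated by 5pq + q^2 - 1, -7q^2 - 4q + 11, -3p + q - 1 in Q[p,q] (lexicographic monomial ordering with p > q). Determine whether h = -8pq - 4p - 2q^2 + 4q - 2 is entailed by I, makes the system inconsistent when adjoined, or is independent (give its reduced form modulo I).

-8pq - 4p - 2q^2 + 4q - 2 lies in I (it reduces to 0).

First compute the reduced Gröbner basis of I by Buchberger's algorithm.
f_1 = 5pq + q^2 - 1, LT = pq.
f_2 = -7q^2 - 4q + 11, LT = q^2.
f_3 = -3p + q - 1, LT = p.

S(f_1,f_2): lcm = pq^2. S = -4/7pq + 11/7p + 1/5q^3 - 1/5q.
  reduce S modulo (f_1, f_2, f_3):
  remainder 67/105q - 67/105 ≠ 0; add k_4 = 67/105q - 67/105 to the basis.

The other S-polynomials (S(f_1,f_3), S(f_2,f_3), S(f_1,k_4), S(f_2,k_4), S(f_3,k_4)) all reduce to 0 modulo the current basis, so we have a Gröbner basis.
Inter-reduce: drop elements whose leading term is divisible by another's, tail-reduce, and make monic.
Reduced Gröbner basis: {p, q - 1}.
Label its elements g_1 = p, g_2 = q - 1.

Reduce h = -8pq - 4p - 2q^2 + 4q - 2 modulo G:
  leading term pq: subtract (-8q)·g_1 from -8pq - 4p - 2q^2 + 4q - 2 → -4p - 2q^2 + 4q - 2
  leading term p: subtract (-4)·g_1 from -4p - 2q^2 + 4q - 2 → -2q^2 + 4q - 2
  leading term q^2: subtract (-2q)·g_2 from -2q^2 + 4q - 2 → 2q - 2
  leading term q: subtract (2)·g_2 from 2q - 2 → 0
  normal form = 0.
Since the normal form is 0, h ∈ I.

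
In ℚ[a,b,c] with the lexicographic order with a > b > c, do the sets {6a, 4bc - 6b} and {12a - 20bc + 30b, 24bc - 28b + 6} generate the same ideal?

No, the ideals differ.

Since reduced Gröbner bases are canonical representatives of ideals under a given ordering, it suffices to compute and compare them.
Buchberger on the first generating set:
f_1 = 6a, LT = a.
f_2 = 4bc - 6b, LT = bc.

The S-polynomials (S(f_1,f_2)) all reduce to 0 modulo the current basis, so we have a Gröbner basis.
Inter-reduce: drop elements whose leading term is divisible by another's, tail-reduce, and make monic.
Reduced Gröbner basis: {a, bc - 3/2b}.

Buchberger on the second generating set:
h_1 = 12a - 20bc + 30b, LT = a.
h_2 = 24bc - 28b + 6, LT = bc.

The S-polynomials (S(h_1,h_2)) all reduce to 0 modulo the current basis, so we have a Gröbner basis.
Inter-reduce: drop elements whose leading term is divisible by another's, tail-reduce, and make monic.
Reduced Gröbner basis: {a + 5/9b + 5/12, bc - 7/6b + ¼}.

The bases are distinct; the ideals are different.
The choice of monomial ordering does not affect the verdict — as long as both bases are computed under the same ordering, their equality decides ideal equality.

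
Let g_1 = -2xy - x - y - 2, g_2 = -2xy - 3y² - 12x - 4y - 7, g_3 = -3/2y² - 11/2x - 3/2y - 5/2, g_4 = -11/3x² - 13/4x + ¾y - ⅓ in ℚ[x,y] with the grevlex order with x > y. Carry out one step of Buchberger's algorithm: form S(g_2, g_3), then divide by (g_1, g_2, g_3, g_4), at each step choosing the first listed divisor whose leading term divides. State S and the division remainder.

S(g_2, g_3) = 3/2y³ - 11/3x² + 5xy + 2y² - 5/3x + 7/2y; remainder on division = 0.

lcm(LM(g_2), LM(g_3)) = xy².
S = (lcm/LT(g_2))·g_2 − (lcm/LT(g_3))·g_3 = 3/2y³ - 11/3x² + 5xy + 2y² - 5/3x + 7/2y.
Reduce S modulo (g_1, g_2, g_3, g_4) in that order:
  leading term y³: subtract (-y)·g_3 from 3/2y³ - 11/3x² + 5xy + 2y² - 5/3x + 7/2y → -11/3x² - ½xy + ½y² - 5/3x + y
  leading term x²: subtract (1)·g_4 from -11/3x² - ½xy + ½y² - 5/3x + y → -½xy + ½y² + 19/12x + ¼y + ⅓
  leading term xy: subtract (¼)·g_1 from -½xy + ½y² + 19/12x + ¼y + ⅓ → ½y² + 11/6x + ½y + ⅚
  leading term y²: subtract (-⅓)·g_3 from ½y² + 11/6x + ½y + ⅚ → 0
The remainder is 0, so this S-polynomial contributes no new basis element.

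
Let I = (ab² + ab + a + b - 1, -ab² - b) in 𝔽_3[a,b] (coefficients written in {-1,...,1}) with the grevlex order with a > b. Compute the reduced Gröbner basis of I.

G = {b² - b, a - b - 1}

f_1 = ab² + ab + a + b - 1, LT = ab².
f_2 = -ab² - b, LT = ab².

S(f_1,f_2): lcm = ab². S = ab + a - 1.
  leading term ab: no divisor's leading term divides it; move ab to the remainder.
  leading term a: no divisor's leading term divides it; move a to the remainder.
  leading term 1: no divisor's leading term divides it; move -1 to the remainder.
  remainder ab + a - 1 ≠ 0; add g_3 = ab + a - 1 to the basis.

S(f_1,g_3): lcm = ab². S = a - b - 1.
  leading term a: no divisor's leading term divides it; move a to the remainder.
  leading term b: no divisor's leading term divides it; move -b to the remainder.
  leading term 1: no divisor's leading term divides it; move -1 to the remainder.
  remainder a - b - 1 ≠ 0; add g_4 = a - b - 1 to the basis.

S(f_1,g_4): lcm = ab². S = b³ + ab + b² + a + b - 1.
  leading term b³: no divisor's leading term divides it; move b³ to the remainder.
  leading term ab: subtract (1)·g_3 from ab + b² + a + b - 1 → b² + b
  leading term b²: no divisor's leading term divides it; move b² to the remainder.
  leading term b: no divisor's leading term divides it; move b to the remainder.
  remainder b³ + b² + b ≠ 0; add g_5 = b³ + b² + b to the basis.

S(g_3,g_4): lcm = ab. S = b² + a + b - 1.
  leading term b²: no divisor's leading term divides it; move b² to the remainder.
  leading term a: subtract (1)·g_4 from a + b - 1 → -b
  leading term b: no divisor's leading term divides it; move -b to the remainder.
  remainder b² - b ≠ 0; add g_6 = b² - b to the basis.

The other S-polynomials (S(f_2,g_3), S(f_2,g_4), S(f_1,g_5), S(f_2,g_5), S(g_3,g_5), S(g_4,g_5), S(f_1,g_6), S(f_2,g_6), S(g_3,g_6), S(g_4,g_6), S(g_5,g_6)) all reduce to 0 modulo the current basis, so we have a Gröbner basis.
Inter-reduce: drop elements whose leading term is divisible by another's, tail-reduce, and make monic.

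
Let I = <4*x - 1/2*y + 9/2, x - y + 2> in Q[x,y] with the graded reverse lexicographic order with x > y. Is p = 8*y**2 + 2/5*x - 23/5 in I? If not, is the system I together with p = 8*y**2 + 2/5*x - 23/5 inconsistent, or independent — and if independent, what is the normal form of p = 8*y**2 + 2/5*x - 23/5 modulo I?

First compute the reduced Gröbner basis of I by Buchberger's algorithm.
f_1 = 4*x - 1/2*y + 9/2, LT = x.
f_2 = x - y + 2, LT = x.

S(f_1,f_2): lcm = x. S = 7/8*y - 7/8.
  reduce S modulo (f_1, f_2):
  remainder 7/8*y - 7/8 ≠ 0; add h_3 = 7/8*y - 7/8 to the basis.

The other S-polynomials (S(f_1,h_3), S(f_2,h_3)) all reduce to 0 modulo the current basis, so we have a Gröbner basis.
Inter-reduce: drop elements whose leading term is divisible by another's, tail-reduce, and make monic.
Reduced Gröbner basis: {x + 1, y - 1}.
Label its elements g_1 = x + 1, g_2 = y - 1.

Reduce p = 8*y**2 + 2/5*x - 23/5 modulo G:
  leading term y**2: subtract (8*y)·g_2 from 8*y**2 + 2/5*x - 23/5 → 2/5*x + 8*y - 23/5
  leading term x: subtract (2/5)·g_1 from 2/5*x + 8*y - 23/5 → 8*y - 5
  leading term y: subtract (8)·g_2 from 8*y - 5 → 3
  leading term 1: no divisor's leading term divides it; move 3 to the remainder.
  normal form = 3.
The normal form is nonzero, so p ∉ I. Since p minus its normal form lies in I, I + (p) = I + (r) where r = 3; decide whether this ideal is the whole ring.
Here r = 3 is a nonzero constant, hence a unit: 1 ∈ I + (p), the Gröbner basis of I + (p) is {1}, and the enlarged system has no common solution — adjoining p is inconsistent.

Adjoining 8*y**2 + 2/5*x - 23/5 makes the ideal the whole ring: the system is inconsistent.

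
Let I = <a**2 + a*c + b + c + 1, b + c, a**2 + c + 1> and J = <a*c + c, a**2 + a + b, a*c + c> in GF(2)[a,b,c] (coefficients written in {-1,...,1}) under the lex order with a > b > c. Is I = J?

No, the ideals differ.

Two ideals are equal iff their reduced Gröbner bases coincide (the reduced basis is unique for a fixed ordering).
Buchberger on the first generating set:
f_1 = a**2 + a*c + b + c + 1, LT = a**2.
f_2 = b + c, LT = b.
f_3 = a**2 + c + 1, LT = a**2.

S(f_1,f_3): lcm = a**2. S = a*c + b.
  leading term a*c: no divisor's leading term divides it; move a*c to the remainder.
  leading term b: subtract (1)·f_2 from b → c
  leading term c: no divisor's leading term divides it; move c to the remainder.
  remainder a*c + c ≠ 0; add g_4 = a*c + c to the basis.

S(f_1,g_4): lcm = a**2*c. S = a*c**2 + a*c + b*c + c**2 + c.
  leading term a*c**2: subtract (c)·g_4 from a*c**2 + a*c + b*c + c**2 + c → a*c + b*c + c
  leading term a*c: subtract (1)·g_4 from a*c + b*c + c → b*c
  leading term b*c: subtract (c)·f_2 from b*c → c**2
  leading term c**2: no divisor's leading term divides it; move c**2 to the remainder.
  remainder c**2 ≠ 0; add g_5 = c**2 to the basis.

The other S-polynomials (S(f_1,f_2), S(f_2,f_3), S(f_2,g_4), S(f_3,g_4), S(f_1,g_5), S(f_2,g_5), S(f_3,g_5), S(g_4,g_5)) all reduce to 0 modulo the current basis, so we have a Gröbner basis.
Inter-reduce: drop elements whose leading term is divisible by another's, tail-reduce, and make monic.
Reduced Gröbner basis: {a**2 + c + 1, a*c + c, b + c, c**2}.

Buchberger on the second generating set:
h_1 = a*c + c, LT = a*c.
h_2 = a**2 + a + b, LT = a**2.
h_3 = a*c + c, LT = a*c.

S(h_1,h_2): lcm = a**2*c. S = b*c.
  leading term b*c: no divisor's leading term divides it; move b*c to the remainder.
  remainder b*c ≠ 0; add k_4 = b*c to the basis.

The other S-polynomials (S(h_1,h_3), S(h_2,h_3), S(h_1,k_4), S(h_2,k_4), S(h_3,k_4)) all reduce to 0 modulo the current basis, so we have a Gröbner basis.
Inter-reduce: drop elements whose leading term is divisible by another's, tail-reduce, and make monic.
Reduced Gröbner basis: {a**2 + a + b, a*c + c, b*c}.

Since the reduced bases disagree, the two ideals are not the same.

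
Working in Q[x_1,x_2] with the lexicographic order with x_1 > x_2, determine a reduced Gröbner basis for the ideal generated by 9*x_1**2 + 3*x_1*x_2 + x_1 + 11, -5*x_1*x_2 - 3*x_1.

G = {x_1**2 - 4/45*x_1 + 11/9, x_2 + 3/5}

f_1 = 9*x_1**2 + 3*x_1*x_2 + x_1 + 11, LT = x_1**2.
f_2 = -5*x_1*x_2 - 3*x_1, LT = x_1*x_2.

S(f_1,f_2): lcm = x_1**2*x_2. S = -3/5*x_1**2 + 1/3*x_1*x_2**2 + 1/9*x_1*x_2 + 11/9*x_2.
  leading term x_1**2: subtract (-1/15)·f_1 from -3/5*x_1**2 + 1/3*x_1*x_2**2 + 1/9*x_1*x_2 + 11/9*x_2 → 1/3*x_1*x_2**2 + 14/45*x_1*x_2 + 1/15*x_1 + 11/9*x_2 + 11/15
  leading term x_1*x_2**2: subtract (-1/15*x_2)·f_2 from 1/3*x_1*x_2**2 + 14/45*x_1*x_2 + 1/15*x_1 + 11/9*x_2 + 11/15 → 1/9*x_1*x_2 + 1/15*x_1 + 11/9*x_2 + 11/15
  leading term x_1*x_2: subtract (-1/45)·f_2 from 1/9*x_1*x_2 + 1/15*x_1 + 11/9*x_2 + 11/15 → 11/9*x_2 + 11/15
  leading term x_2: no divisor's leading term divides it; move 11/9*x_2 to the remainder.
  leading term 1: no divisor's leading term divides it; move 11/15 to the remainder.
  remainder 11/9*x_2 + 11/15 ≠ 0; add g_3 = 11/9*x_2 + 11/15 to the basis.

S(f_1,g_3): leading monomials are coprime, so the S-polynomial reduces to 0 (Buchberger's first criterion).
S(f_2,g_3): lcm = x_1*x_2. S = 0.
  remainder 0.

Every S-polynomial of the final basis reduces to 0, so we have a Gröbner basis.
Inter-reduce: drop elements whose leading term is divisible by another's, tail-reduce, and make monic.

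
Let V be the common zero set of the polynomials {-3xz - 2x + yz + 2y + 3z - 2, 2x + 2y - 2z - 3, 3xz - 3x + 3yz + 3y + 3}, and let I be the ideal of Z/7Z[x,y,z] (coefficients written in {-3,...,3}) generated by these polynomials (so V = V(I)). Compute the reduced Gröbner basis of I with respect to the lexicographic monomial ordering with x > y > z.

G = {x + 3z^{2} - 3z - 3, y - 3z^{2} + 2z - 2, z^{3} + 3z^{2} + 2}

Buchberger's algorithm terminates because the ascending chain of leading-term ideals stabilizes.

f_1 = -3xz - 2x + yz + 2y + 3z - 2, LT = xz.
f_2 = 2x + 2y - 2z - 3, LT = x.
f_3 = 3xz - 3x + 3yz + 3y + 3, LT = xz.

S(f_1,f_2): lcm = xz. S = 3x + yz - 3y + z^{2} - 3z + 3.
  leading term x: subtract (-2)·f_2 from 3x + yz - 3y + z^{2} - 3z + 3 → yz + y + z^{2} - 3
  leading term yz: no divisor's leading term divides it; move yz to the remainder.
  leading term y: no divisor's leading term divides it; move y to the remainder.
  leading term z^{2}: no divisor's leading term divides it; move z^{2} to the remainder.
  leading term 1: no divisor's leading term divides it; move -3 to the remainder.
  remainder yz + y + z^{2} - 3 ≠ 0; add g_4 = yz + y + z^{2} - 3 to the basis.

S(f_1,f_3): lcm = xz. S = -3x + yz + 3y - z + 2.
  leading term x: subtract (2)·f_2 from -3x + yz + 3y - z + 2 → yz - y + 3z + 1
  leading term yz: subtract (1)·g_4 from yz - y + 3z + 1 → -2y - z^{2} + 3z - 3
  leading term y: no divisor's leading term divides it; move -2y to the remainder.
  leading term z^{2}: no divisor's leading term divides it; move -z^{2} to the remainder.
  leading term z: no divisor's leading term divides it; move 3z to the remainder.
  leading term 1: no divisor's leading term divides it; move -3 to the remainder.
  remainder -2y - z^{2} + 3z - 3 ≠ 0; add g_5 = -2y - z^{2} + 3z - 3 to the basis.

S(f_2,f_3): lcm = xz. S = x - y - z^{2} + 2z - 1.
  leading term x: subtract (-3)·f_2 from x - y - z^{2} + 2z - 1 → -2y - z^{2} + 3z - 3
  leading term y: subtract (1)·g_5 from -2y - z^{2} + 3z - 3 → 0
  remainder 0.

S(f_1,g_4): lcm = xyz. S = 2xy - xz^{2} + 3x + 2y^{2}z - 3y^{2} - yz + 3y.
  leading term xy: subtract (y)·f_2 from 2xy - xz^{2} + 3x + 2y^{2}z - 3y^{2} - yz + 3y → -xz^{2} + 3x + 2y^{2}z + 2y^{2} + yz - y
  leading term xz^{2}: subtract (-2z)·f_1 from -xz^{2} + 3x + 2y^{2}z + 2y^{2} + yz - y → 3xz + 3x + 2y^{2}z + 2y^{2} + 2yz^{2} - 2yz - y - z^{2} + 3z
  leading term xz: subtract (-1)·f_1 from 3xz + 3x + 2y^{2}z + 2y^{2} + 2yz^{2} - 2yz - y - z^{2} + 3z → x + 2y^{2}z + 2y^{2} + 2yz^{2} - yz + y - z^{2} - z - 2
  leading term x: subtract (-3)·f_2 from x + 2y^{2}z + 2y^{2} + 2yz^{2} - yz + y - z^{2} - z - 2 → 2y^{2}z + 2y^{2} + 2yz^{2} - yz - z^{2} + 3
  leading term y^{2}z: subtract (2y)·g_4 from 2y^{2}z + 2y^{2} + 2yz^{2} - yz - z^{2} + 3 → -yz - y - z^{2} + 3
  leading term yz: subtract (-1)·g_4 from -yz - y - z^{2} + 3 → 0
  remainder 0.

S(f_2,g_4): leading monomials are coprime, so the S-polynomial reduces to 0 (Buchberger's first criterion).
S(f_3,g_4): lcm = xyz. S = -2xy - xz^{2} + 3x + y^{2}z + y^{2} + y.
  leading term xy: subtract (-y)·f_2 from -2xy - xz^{2} + 3x + y^{2}z + y^{2} + y → -xz^{2} + 3x + y^{2}z + 3y^{2} - 2yz - 2y
  leading term xz^{2}: subtract (-2z)·f_1 from -xz^{2} + 3x + y^{2}z + 3y^{2} - 2yz - 2y → 3xz + 3x + y^{2}z + 3y^{2} + 2yz^{2} + 2yz - 2y - z^{2} + 3z
  leading term xz: subtract (-1)·f_1 from 3xz + 3x + y^{2}z + 3y^{2} + 2yz^{2} + 2yz - 2y - z^{2} + 3z → x + y^{2}z + 3y^{2} + 2yz^{2} + 3yz - z^{2} - z - 2
  leading term x: subtract (-3)·f_2 from x + y^{2}z + 3y^{2} + 2yz^{2} + 3yz - z^{2} - z - 2 → y^{2}z + 3y^{2} + 2yz^{2} + 3yz - y - z^{2} + 3
  leading term y^{2}z: subtract (y)·g_4 from y^{2}z + 3y^{2} + 2yz^{2} + 3yz - y - z^{2} + 3 → 2y^{2} + yz^{2} + 3yz + 2y - z^{2} + 3
  leading term y^{2}: subtract (-y)·g_5 from 2y^{2} + yz^{2} + 3yz + 2y - z^{2} + 3 → -yz - y - z^{2} + 3
  leading term yz: subtract (-1)·g_4 from -yz - y - z^{2} + 3 → 0
  remainder 0.

S(f_1,g_5): leading monomials are coprime, so the S-polynomial reduces to 0 (Buchberger's first criterion).
S(f_2,g_5): leading monomials are coprime, so the S-polynomial reduces to 0 (Buchberger's first criterion).
S(f_3,g_5): leading monomials are coprime, so the S-polynomial reduces to 0 (Buchberger's first criterion).
S(g_4,g_5): lcm = yz. S = y + 3z^{3} - z^{2} + 2z - 3.
  leading term y: subtract (3)·g_5 from y + 3z^{3} - z^{2} + 2z - 3 → 3z^{3} + 2z^{2} - 1
  leading term z^{3}: no divisor's leading term divides it; move 3z^{3} to the remainder.
  leading term z^{2}: no divisor's leading term divides it; move 2z^{2} to the remainder.
  leading term 1: no divisor's leading term divides it; move -1 to the remainder.
  remainder 3z^{3} + 2z^{2} - 1 ≠ 0; add g_6 = 3z^{3} + 2z^{2} - 1 to the basis.

S(f_1,g_6): lcm = xz^{3}. S = -2x + 2yz^{3} - 3yz^{2} - z^{3} + 3z^{2}.
  leading term x: subtract (-1)·f_2 from -2x + 2yz^{3} - 3yz^{2} - z^{3} + 3z^{2} → 2yz^{3} - 3yz^{2} + 2y - z^{3} + 3z^{2} - 2z - 3
  leading term yz^{3}: subtract (2z^{2})·g_4 from 2yz^{3} - 3yz^{2} + 2y - z^{3} + 3z^{2} - 2z - 3 → 2yz^{2} + 2y - 2z^{4} - z^{3} + 2z^{2} - 2z - 3
  leading term yz^{2}: subtract (2z)·g_4 from 2yz^{2} + 2y - 2z^{4} - z^{3} + 2z^{2} - 2z - 3 → -2yz + 2y - 2z^{4} - 3z^{3} + 2z^{2} - 3z - 3
  leading term yz: subtract (-2)·g_4 from -2yz + 2y - 2z^{4} - 3z^{3} + 2z^{2} - 3z - 3 → -3y - 2z^{4} - 3z^{3} - 3z^{2} - 3z - 2
  leading term y: subtract (-2)·g_5 from -3y - 2z^{4} - 3z^{3} - 3z^{2} - 3z - 2 → -2z^{4} - 3z^{3} + 2z^{2} + 3z - 1
  leading term z^{4}: subtract (-3z)·g_6 from -2z^{4} - 3z^{3} + 2z^{2} + 3z - 1 → 3z^{3} + 2z^{2} - 1
  leading term z^{3}: subtract (1)·g_6 from 3z^{3} + 2z^{2} - 1 → 0
  remainder 0.

S(f_2,g_6): leading monomials are coprime, so the S-polynomial reduces to 0 (Buchberger's first criterion).
S(f_3,g_6): lcm = xz^{3}. S = 3xz^{2} - 2x + yz^{3} + yz^{2} + z^{2}.
  leading term xz^{2}: subtract (-z)·f_1 from 3xz^{2} - 2x + yz^{3} + yz^{2} + z^{2} → -2xz - 2x + yz^{3} + 2yz^{2} + 2yz - 3z^{2} - 2z
  leading term xz: subtract (3)·f_1 from -2xz - 2x + yz^{3} + 2yz^{2} + 2yz - 3z^{2} - 2z → -3x + yz^{3} + 2yz^{2} - yz + y - 3z^{2} + 3z - 1
  leading term x: subtract (2)·f_2 from -3x + yz^{3} + 2yz^{2} - yz + y - 3z^{2} + 3z - 1 → yz^{3} + 2yz^{2} - yz - 3y - 3z^{2} - 2
  leading term yz^{3}: subtract (z^{2})·g_4 from yz^{3} + 2yz^{2} - yz - 3y - 3z^{2} - 2 → yz^{2} - yz - 3y - z^{4} - 2
  leading term yz^{2}: subtract (z)·g_4 from yz^{2} - yz - 3y - z^{4} - 2 → -2yz - 3y - z^{4} - z^{3} + 3z - 2
  leading term yz: subtract (-2)·g_4 from -2yz - 3y - z^{4} - z^{3} + 3z - 2 → -y - z^{4} - z^{3} + 2z^{2} + 3z - 1
  leading term y: subtract (-3)·g_5 from -y - z^{4} - z^{3} + 2z^{2} + 3z - 1 → -z^{4} - z^{3} - z^{2} - 2z - 3
  leading term z^{4}: subtract (2z)·g_6 from -z^{4} - z^{3} - z^{2} - 2z - 3 → 2z^{3} - z^{2} - 3
  leading term z^{3}: subtract (3)·g_6 from 2z^{3} - z^{2} - 3 → 0
  remainder 0.

S(g_4,g_6): lcm = yz^{3}. S = -2yz^{2} - 2y + z^{4} - 3z^{2}.
  leading term yz^{2}: subtract (-2z)·g_4 from -2yz^{2} - 2y + z^{4} - 3z^{2} → 2yz - 2y + z^{4} + 2z^{3} - 3z^{2} + z
  leading term yz: subtract (2)·g_4 from 2yz - 2y + z^{4} + 2z^{3} - 3z^{2} + z → 3y + z^{4} + 2z^{3} + 2z^{2} + z - 1
  leading term y: subtract (2)·g_5 from 3y + z^{4} + 2z^{3} + 2z^{2} + z - 1 → z^{4} + 2z^{3} - 3z^{2} + 2z - 2
  leading term z^{4}: subtract (-2z)·g_6 from z^{4} + 2z^{3} - 3z^{2} + 2z - 2 → -z^{3} - 3z^{2} - 2
  leading term z^{3}: subtract (2)·g_6 from -z^{3} - 3z^{2} - 2 → 0
  remainder 0.

S(g_5,g_6): leading monomials are coprime, so the S-polynomial reduces to 0 (Buchberger's first criterion).
Every S-polynomial of the final basis reduces to 0, so we have a Gröbner basis.
Inter-reduce: drop elements whose leading term is divisible by another's, tail-reduce, and make monic.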